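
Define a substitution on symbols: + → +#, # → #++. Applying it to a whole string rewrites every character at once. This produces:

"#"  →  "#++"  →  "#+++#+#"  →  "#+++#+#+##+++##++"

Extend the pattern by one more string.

φ(#+++#+#+##+++##++) expands symbol-by-symbol to #++ +# +# +# #++ +# #++ +# #++ #++ +# +# +# #++ #++ +# +#; joining the 17 pieces gives the next term.

#+++#+#+##+++##+++##++#+++#+#+##++#+++#+#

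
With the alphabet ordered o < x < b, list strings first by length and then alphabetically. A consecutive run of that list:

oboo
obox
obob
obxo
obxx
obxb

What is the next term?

Find the rightmost character of obxb below b, bump it to the next letter, and reset everything to its right to o.

obbo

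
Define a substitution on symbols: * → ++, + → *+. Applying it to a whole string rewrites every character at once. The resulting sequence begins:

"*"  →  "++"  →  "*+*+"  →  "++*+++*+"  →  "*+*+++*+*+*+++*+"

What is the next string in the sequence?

Applying the rule to each of the 16 symbols of *+*+++*+*+*+++*+ gives the pieces ++ *+ ++ *+ *+ *+ ++ *+ ++ *+ ++ *+ *+ *+ ++ *+, which concatenate to the answer.

++*+++*+*+*+++*+++*+++*+*+*+++*+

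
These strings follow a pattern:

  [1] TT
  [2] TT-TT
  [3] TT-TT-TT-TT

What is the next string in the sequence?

Every step duplicates the string with '-' between the halves.
Doubling TT-TT-TT-TT with '-' between the halves:

TT-TT-TT-TT-TT-TT-TT-TT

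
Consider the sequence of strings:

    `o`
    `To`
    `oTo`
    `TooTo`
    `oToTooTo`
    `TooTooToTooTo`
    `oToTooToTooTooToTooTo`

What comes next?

TooTooToTooTooToTooToTooTooToTooTo

Each term (from the third on) is the two preceding terms concatenated in order: term 3 = o·To = oTo.
So term 8 is TooTooToTooTo·oToTooToTooTooToTooTo.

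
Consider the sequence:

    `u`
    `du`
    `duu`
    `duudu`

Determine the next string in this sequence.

Each term (from the third on) is the previous term followed by the one before it: term 3 = du·u = duu.
Continuing: duudu · duu gives term 5.

duududuu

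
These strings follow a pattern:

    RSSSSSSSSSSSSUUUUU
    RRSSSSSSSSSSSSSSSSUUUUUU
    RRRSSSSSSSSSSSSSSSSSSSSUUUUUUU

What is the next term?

RRRRSSSSSSSSSSSSSSSSSSSSSSSSUUUUUUUU

The n-th term is n-2 R's then 4n S's then n+2 U's, where the shown terms are n = 3, 4, 5.
For the next term, n = 6, so the run lengths are 4, 24, 8.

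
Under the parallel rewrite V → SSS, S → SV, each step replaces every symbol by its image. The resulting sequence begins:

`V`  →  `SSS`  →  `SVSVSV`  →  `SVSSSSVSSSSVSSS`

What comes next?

φ(SVSSSSVSSSSVSSS) expands symbol-by-symbol to SV SSS SV SV SV SV SSS SV SV SV SV SSS SV SV SV; joining the 15 pieces gives the next term.

SVSSSSVSVSVSVSSSSVSVSVSVSSSSVSVSV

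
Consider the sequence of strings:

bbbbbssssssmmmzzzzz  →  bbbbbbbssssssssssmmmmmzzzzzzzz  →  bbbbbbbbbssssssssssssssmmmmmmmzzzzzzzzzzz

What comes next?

bbbbbbbbbbbssssssssssssssssssmmmmmmmmmzzzzzzzzzzzzzz

Reading off run lengths: b runs 5, 7, 9; s runs 6, 10, 14; m runs 3, 5, 7; z runs 5, 8, 11 — each is linear in n (n = 1, 2, …).
For the next term, n = 4, so the run lengths are 11, 18, 9, 14.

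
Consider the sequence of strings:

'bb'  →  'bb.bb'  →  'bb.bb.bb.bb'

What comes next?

Every step duplicates the string with '.' between the halves.
So the next term is two copies of bb.bb.bb.bb with '.' between the halves.

bb.bb.bb.bb.bb.bb.bb.bb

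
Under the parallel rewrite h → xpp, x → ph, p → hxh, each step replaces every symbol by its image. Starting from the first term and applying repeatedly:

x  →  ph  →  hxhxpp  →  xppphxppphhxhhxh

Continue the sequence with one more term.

Replace each of the 16 characters of xppphxppphhxhhxh in place — ph hxh hxh hxh xpp ph hxh hxh hxh xpp xpp ph xpp xpp ph xpp — and concatenate.

phhxhhxhhxhxppphhxhhxhhxhxppxppphxppxppphxpp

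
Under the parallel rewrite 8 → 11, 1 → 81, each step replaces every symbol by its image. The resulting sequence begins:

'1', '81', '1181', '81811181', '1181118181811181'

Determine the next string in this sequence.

Applying the rule to each of the 16 symbols of 1181118181811181 gives the pieces 81 81 11 81 81 81 11 81 11 81 11 81 81 81 11 81, which concatenate to the answer.

81811181818111811181118181811181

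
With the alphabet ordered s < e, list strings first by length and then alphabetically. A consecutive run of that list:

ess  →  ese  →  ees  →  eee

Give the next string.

eee is the last string of length 3, so the next is the first of length 4: s repeated 4 times.

ssss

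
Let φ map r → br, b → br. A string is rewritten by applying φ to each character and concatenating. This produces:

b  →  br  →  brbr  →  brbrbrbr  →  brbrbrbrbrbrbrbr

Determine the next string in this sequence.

Replace each of the 16 characters of brbrbrbrbrbrbrbr in place — br br br br br br br br br br br br br br br br — and concatenate.

brbrbrbrbrbrbrbrbrbrbrbrbrbrbrbr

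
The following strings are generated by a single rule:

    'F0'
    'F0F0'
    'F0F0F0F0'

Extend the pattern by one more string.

s(k+1) = s(k)·s(k) — each term doubles the last.
Doubling F0F0F0F0:

F0F0F0F0F0F0F0F0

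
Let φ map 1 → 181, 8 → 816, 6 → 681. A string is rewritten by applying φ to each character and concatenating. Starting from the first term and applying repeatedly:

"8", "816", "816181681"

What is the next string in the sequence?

816181681181816181681816181

Expanding 816181681: 8→816, 1→181, 6→681, 1→181, 8→816, 1→181, 6→681, 8→816, 1→181. Concatenated: 816 181 681 181 816 181 681 816 181.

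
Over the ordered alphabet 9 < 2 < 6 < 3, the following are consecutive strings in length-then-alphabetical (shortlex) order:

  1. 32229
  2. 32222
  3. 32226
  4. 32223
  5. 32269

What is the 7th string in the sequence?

Continuing the enumeration 2 steps past 32269: 32269 → 32262 → (answer).

32266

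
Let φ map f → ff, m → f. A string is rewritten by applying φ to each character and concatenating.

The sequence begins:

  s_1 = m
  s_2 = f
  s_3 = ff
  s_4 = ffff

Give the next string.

Rewriting each symbol of ffff: f→ff, f→ff, f→ff, f→ff, which concatenates to ff ff ff ff.

ffffffff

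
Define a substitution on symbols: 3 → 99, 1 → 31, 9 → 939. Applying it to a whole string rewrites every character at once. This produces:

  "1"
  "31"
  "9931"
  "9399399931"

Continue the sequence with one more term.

Apply φ to 9399399931 symbol by symbol: 9→939, 3→99, 9→939, 9→939, 3→99, 9→939, 9→939, 9→939, 3→99, 1→31; joined: 939 99 939 939 99 939 939 939 99 31.

93999939939999399399399931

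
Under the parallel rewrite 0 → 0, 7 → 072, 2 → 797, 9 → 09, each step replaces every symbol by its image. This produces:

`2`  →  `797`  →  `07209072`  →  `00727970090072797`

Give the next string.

000727970720907200090007279707209072

φ(00727970090072797) expands symbol-by-symbol to 0 0 072 797 072 09 072 0 0 09 0 0 072 797 072 09 072; joining the 17 pieces gives the next term.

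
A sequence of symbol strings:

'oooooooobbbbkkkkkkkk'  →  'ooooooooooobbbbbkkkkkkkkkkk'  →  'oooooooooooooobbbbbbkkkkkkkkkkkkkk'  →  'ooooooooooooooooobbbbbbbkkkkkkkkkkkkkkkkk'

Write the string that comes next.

The n-th term is 3n+2 o's then n+2 b's then 3n+2 k's, where the shown terms are n = 2, 3, 4, 5.
Setting n = 6 gives 20, 8, 20 characters in each block.

oooooooooooooooooooobbbbbbbbkkkkkkkkkkkkkkkkkkkk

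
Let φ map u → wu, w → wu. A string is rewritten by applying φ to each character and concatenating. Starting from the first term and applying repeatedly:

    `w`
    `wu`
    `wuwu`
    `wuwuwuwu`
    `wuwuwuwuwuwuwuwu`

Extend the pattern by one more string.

Rewriting the 16 symbols of wuwuwuwuwuwuwuwu one by one yields wu wu wu wu wu wu wu wu wu wu wu wu wu wu wu wu; concatenated:

wuwuwuwuwuwuwuwuwuwuwuwuwuwuwuwu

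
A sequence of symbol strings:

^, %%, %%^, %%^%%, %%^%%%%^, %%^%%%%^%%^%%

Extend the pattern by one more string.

This is a Fibonacci-style word recurrence s(k) = s(k−1)·s(k−2): e.g. %%·^ = %%^.
Continuing: %%^%%%%^%%^%% · %%^%%%%^ gives term 7.

%%^%%%%^%%^%%%%^%%%%^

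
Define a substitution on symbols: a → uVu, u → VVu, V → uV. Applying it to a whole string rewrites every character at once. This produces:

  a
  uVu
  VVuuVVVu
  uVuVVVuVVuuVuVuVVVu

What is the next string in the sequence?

VVuuVVVuuVuVuVVVuuVuVVVuVVuuVVVuuVVVuuVuVuVVVu

Replace each of the 19 characters of uVuVVVuVVuuVuVuVVVu in place — VVu uV VVu uV uV uV VVu uV uV VVu VVu uV VVu uV VVu uV uV uV VVu — and concatenate.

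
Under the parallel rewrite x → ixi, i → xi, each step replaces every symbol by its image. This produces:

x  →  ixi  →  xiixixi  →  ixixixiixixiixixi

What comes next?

xiixixiixixiixixixiixixiixixixiixixiixixi

φ(ixixixiixixiixixi) expands symbol-by-symbol to xi ixi xi ixi xi ixi xi xi ixi xi ixi xi xi ixi xi ixi xi; joining the 17 pieces gives the next term.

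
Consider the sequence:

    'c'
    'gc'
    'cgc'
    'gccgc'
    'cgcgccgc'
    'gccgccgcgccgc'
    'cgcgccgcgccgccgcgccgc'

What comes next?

Each term (from the third on) is the two preceding terms concatenated in order: term 3 = c·gc = cgc.
The next term joins gccgccgcgccgc and cgcgccgcgccgccgcgccgc.

gccgccgcgccgccgcgccgcgccgccgcgccgc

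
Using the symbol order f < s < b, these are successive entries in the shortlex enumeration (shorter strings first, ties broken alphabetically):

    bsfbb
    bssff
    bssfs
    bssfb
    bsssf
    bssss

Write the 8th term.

bssbf

Stepping forward 2 times from bssss: bssss → bsssb, then the target.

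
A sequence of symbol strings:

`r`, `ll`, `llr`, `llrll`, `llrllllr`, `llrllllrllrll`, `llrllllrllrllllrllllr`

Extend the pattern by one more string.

From term 3 onward, concatenate the last term with the second-to-last: ll·r = llr, llr·ll = llrll, …
Continuing: llrllllrllrllllrllllr · llrllllrllrll gives term 8.

llrllllrllrllllrllllrllrllllrllrll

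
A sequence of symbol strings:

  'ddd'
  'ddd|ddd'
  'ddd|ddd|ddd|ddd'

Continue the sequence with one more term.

Every step duplicates the string with '|' between the halves.
Doubling ddd|ddd|ddd|ddd with '|' between the halves:

ddd|ddd|ddd|ddd|ddd|ddd|ddd|ddd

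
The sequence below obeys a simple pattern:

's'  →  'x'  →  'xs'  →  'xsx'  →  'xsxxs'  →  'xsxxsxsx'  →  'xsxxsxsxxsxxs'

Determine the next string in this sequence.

xsxxsxsxxsxxsxsxxsxsx

From term 3 onward, concatenate the last term with the second-to-last: x·s = xs, xs·x = xsx, …
The next term joins xsxxsxsxxsxxs and xsxxsxsx.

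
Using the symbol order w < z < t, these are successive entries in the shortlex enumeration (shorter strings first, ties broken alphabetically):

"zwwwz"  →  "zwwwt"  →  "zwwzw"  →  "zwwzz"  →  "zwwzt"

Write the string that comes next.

Treat zwwzt as a base-3 numeral over the given alphabet and add one, carrying through any trailing t's.

zwwtw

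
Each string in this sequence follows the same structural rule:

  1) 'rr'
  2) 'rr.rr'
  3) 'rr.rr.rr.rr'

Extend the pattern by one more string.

s(k+1) = s(k)·.·s(k) — each term doubles the last with '.' between the halves.
Doubling rr.rr.rr.rr with '.' between the halves:

rr.rr.rr.rr.rr.rr.rr.rr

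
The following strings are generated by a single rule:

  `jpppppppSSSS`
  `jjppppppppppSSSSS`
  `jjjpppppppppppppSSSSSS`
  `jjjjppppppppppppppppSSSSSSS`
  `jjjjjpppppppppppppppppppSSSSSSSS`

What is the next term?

The n-th term is n-1 j's then 3n+1 p's then n+2 S's, where the shown terms are n = 2, 3, 4, 5, 6.
At n = 7 the blocks have lengths 6, 22, 9.

jjjjjjppppppppppppppppppppppSSSSSSSSS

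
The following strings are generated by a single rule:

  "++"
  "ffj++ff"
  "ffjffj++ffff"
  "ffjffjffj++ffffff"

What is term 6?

s(k+1) = ffj·s(k)·ff, so each term gains ffj as a prefix and ff as a suffix.
From ffjffjffj++ffffff, 2 further steps: ffjffjffj++ffffff → ffjffjffjffj++ffffffff → (answer).

ffjffjffjffjffj++ffffffffff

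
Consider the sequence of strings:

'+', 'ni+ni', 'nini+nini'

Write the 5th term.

s(k+1) = ni·s(k)·ni, so each term gains ni as a prefix and ni as a suffix.
From nini+nini, 2 further steps: nini+nini → ninini+ninini → (answer).

nininini+nininini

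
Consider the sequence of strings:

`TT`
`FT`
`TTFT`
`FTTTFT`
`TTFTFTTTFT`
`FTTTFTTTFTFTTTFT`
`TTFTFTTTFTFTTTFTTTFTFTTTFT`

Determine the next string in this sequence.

This is a Fibonacci-style word recurrence s(k) = s(k−2)·s(k−1): e.g. TT·FT = TTFT.
Continuing: FTTTFTTTFTFTTTFT · TTFTFTTTFTFTTTFTTTFTFTTTFT gives term 8.

FTTTFTTTFTFTTTFTTTFTFTTTFTFTTTFTTTFTFTTTFT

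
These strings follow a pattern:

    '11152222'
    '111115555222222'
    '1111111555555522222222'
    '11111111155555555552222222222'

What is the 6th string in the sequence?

The n-th term is 2n+1 1's then 3n-2 5's then 2n+2 2's (n = 1, 2, …).
At n = 6 the blocks have lengths 13, 16, 14.

1111111111111555555555555555522222222222222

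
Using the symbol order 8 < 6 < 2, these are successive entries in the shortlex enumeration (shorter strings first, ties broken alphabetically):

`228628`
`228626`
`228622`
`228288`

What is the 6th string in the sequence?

Advancing 2 positions from 228288 through 228288 → 228286 reaches term 6.

228282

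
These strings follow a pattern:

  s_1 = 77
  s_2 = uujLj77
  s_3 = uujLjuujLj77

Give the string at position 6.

uujLjuujLjuujLjuujLjuujLj77

The strings grow by a fixed prefix uujLj each time.
From uujLjuujLj77, 3 further steps: uujLjuujLj77 → uujLjuujLjuujLj77 → uujLjuujLjuujLjuujLj77 → (answer).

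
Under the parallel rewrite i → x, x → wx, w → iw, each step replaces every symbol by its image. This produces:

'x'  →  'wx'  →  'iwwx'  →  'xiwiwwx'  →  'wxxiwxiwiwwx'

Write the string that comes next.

Apply φ to wxxiwxiwiwwx symbol by symbol: w→iw, x→wx, x→wx, i→x, w→iw, x→wx, i→x, w→iw, i→x, w→iw, w→iw, x→wx; joined: iw wx wx x iw wx x iw x iw iw wx.

iwwxwxxiwwxxiwxiwiwwx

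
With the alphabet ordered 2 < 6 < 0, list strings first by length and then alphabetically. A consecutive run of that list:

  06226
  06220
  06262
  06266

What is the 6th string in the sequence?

06202

Stepping forward 2 times from 06266: 06266 → 06260, then the target.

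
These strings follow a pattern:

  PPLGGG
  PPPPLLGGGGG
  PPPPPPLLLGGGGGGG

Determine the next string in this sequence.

PPPPPPPPLLLLGGGGGGGGG

The n-th term is 2n P's then n L's then 2n+1 G's (n = 1, 2, …).
For the next term, n = 4, so the run lengths are 8, 4, 9.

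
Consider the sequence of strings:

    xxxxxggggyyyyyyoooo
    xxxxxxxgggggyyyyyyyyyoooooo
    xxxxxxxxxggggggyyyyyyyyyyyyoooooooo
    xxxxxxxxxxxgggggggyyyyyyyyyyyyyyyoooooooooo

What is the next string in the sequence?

Each string has the form x^{2n+1} g^{n+2} y^{3n} o^{2n}, where the shown terms are n = 2, 3, 4, 5.
For the next term, n = 6, so the run lengths are 13, 8, 18, 12.

xxxxxxxxxxxxxggggggggyyyyyyyyyyyyyyyyyyoooooooooooo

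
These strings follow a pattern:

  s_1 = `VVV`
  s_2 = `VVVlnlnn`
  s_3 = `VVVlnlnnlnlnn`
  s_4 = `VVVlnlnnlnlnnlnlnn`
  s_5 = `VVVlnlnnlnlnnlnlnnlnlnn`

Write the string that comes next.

The strings grow by a fixed suffix lnlnn each time.
So the next term is VVVlnlnnlnlnnlnlnnlnlnn·lnlnn.

VVVlnlnnlnlnnlnlnnlnlnnlnlnn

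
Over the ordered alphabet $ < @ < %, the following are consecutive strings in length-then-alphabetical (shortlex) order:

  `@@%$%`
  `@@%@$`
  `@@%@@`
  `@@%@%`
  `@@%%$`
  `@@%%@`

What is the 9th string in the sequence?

Stepping forward 3 times from @@%%@: @@%%@ → @@%%% → @%$$$, then the target.

@%$$@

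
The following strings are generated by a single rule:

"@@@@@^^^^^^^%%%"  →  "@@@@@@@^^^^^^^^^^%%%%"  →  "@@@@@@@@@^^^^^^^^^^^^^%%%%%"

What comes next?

@@@@@@@@@@@^^^^^^^^^^^^^^^^%%%%%%

Reading off run lengths: @ runs 5, 7, 9; ^ runs 7, 10, 13; % runs 3, 4, 5 — each is linear in n, where the shown terms are n = 2, 3, 4.
For the next term, n = 5, so the run lengths are 11, 16, 6.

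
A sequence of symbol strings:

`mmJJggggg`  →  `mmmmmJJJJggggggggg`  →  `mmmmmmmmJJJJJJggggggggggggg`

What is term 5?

mmmmmmmmmmmmmmJJJJJJJJJJggggggggggggggggggggg

The n-th term is 3n-1 m's then 2n J's then 4n+1 g's (n = 1, 2, …).
Setting n = 5 gives 14, 10, 21 characters in each block.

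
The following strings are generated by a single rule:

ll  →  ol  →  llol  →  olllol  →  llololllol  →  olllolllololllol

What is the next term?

Each term (from the third on) is the two preceding terms concatenated in order: term 3 = ll·ol = llol.
Continuing: llololllol · olllolllololllol gives term 7.

llololllololllolllololllol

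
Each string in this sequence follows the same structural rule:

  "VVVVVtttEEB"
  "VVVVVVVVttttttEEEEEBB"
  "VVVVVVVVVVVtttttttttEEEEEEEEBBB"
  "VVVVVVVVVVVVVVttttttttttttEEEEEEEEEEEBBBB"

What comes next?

The n-th term is 3n+2 V's then 3n t's then 3n-1 E's then n B's (n = 1, 2, …).
At n = 5 the blocks have lengths 17, 15, 14, 5.

VVVVVVVVVVVVVVVVVtttttttttttttttEEEEEEEEEEEEEEBBBBB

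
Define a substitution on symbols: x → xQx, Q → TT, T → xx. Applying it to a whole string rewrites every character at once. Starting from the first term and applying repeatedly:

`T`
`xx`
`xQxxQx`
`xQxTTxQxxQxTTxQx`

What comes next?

xQxTTxQxxxxxxQxTTxQxxQxTTxQxxxxxxQxTTxQx

φ(xQxTTxQxxQxTTxQx) expands symbol-by-symbol to xQx TT xQx xx xx xQx TT xQx xQx TT xQx xx xx xQx TT xQx; joining the 16 pieces gives the next term.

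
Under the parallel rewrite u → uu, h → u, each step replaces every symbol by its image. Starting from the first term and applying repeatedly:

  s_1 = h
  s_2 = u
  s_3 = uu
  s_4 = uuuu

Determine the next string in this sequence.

uuuuuuuu

Expanding uuuu: u→uu, u→uu, u→uu, u→uu. Concatenated: uu uu uu uu.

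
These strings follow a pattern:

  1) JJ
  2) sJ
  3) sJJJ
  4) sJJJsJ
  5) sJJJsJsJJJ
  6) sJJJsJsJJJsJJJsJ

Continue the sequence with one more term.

sJJJsJsJJJsJJJsJsJJJsJsJJJ

This is a Fibonacci-style word recurrence s(k) = s(k−1)·s(k−2): e.g. sJ·JJ = sJJJ.
So term 7 is sJJJsJsJJJsJJJsJ·sJJJsJsJJJ.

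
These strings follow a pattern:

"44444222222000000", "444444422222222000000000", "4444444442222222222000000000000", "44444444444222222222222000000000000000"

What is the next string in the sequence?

444444444444422222222222222000000000000000000

Term n consists of 2n+1 4's, followed by 2n+2 2's, followed by 3n 0's, where the shown terms are n = 2, 3, 4, 5.
At n = 6 the blocks have lengths 13, 14, 18.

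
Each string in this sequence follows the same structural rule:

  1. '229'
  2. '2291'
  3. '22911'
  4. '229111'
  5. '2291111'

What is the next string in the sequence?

The strings grow by a fixed suffix 1 each time.
Applying this once more to 2291111:

22911111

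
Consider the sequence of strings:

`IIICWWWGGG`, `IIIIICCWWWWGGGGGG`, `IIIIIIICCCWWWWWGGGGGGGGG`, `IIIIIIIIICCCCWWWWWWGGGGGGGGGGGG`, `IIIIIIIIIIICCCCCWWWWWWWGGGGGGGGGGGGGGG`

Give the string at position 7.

The n-th term is 2n+1 I's then n C's then n+2 W's then 3n G's (n = 1, 2, …).
Setting n = 7 gives 15, 7, 9, 21 characters in each block.

IIIIIIIIIIIIIIICCCCCCCWWWWWWWWWGGGGGGGGGGGGGGGGGGGGG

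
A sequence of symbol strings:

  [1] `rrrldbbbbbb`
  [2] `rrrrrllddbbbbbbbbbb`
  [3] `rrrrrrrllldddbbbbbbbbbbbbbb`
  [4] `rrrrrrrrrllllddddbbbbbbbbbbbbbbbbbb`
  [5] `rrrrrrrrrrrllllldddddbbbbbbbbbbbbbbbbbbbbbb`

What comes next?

rrrrrrrrrrrrrllllllddddddbbbbbbbbbbbbbbbbbbbbbbbbbb

Reading off run lengths: r runs 3, 5, 7, 9, 11; l runs 1, 2, 3, 4, 5; d runs 1, 2, 3, 4, 5; b runs 6, 10, 14, 18, 22 — each is linear in n (n = 1, 2, …).
Setting n = 6 gives 13, 6, 6, 26 characters in each block.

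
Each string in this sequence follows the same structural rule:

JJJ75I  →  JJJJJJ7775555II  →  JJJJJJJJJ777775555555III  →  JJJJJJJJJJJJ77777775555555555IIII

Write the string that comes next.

JJJJJJJJJJJJJJJ7777777775555555555555IIIII

Each string has the form J^{3n} 7^{2n-1} 5^{3n-2} I^{n} (n = 1, 2, …).
For the next term, n = 5, so the run lengths are 15, 9, 13, 5.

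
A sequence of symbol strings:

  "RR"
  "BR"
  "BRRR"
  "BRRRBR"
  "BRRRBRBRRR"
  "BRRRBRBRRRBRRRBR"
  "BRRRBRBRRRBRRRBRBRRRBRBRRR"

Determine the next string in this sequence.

Each term (from the third on) is the previous term followed by the one before it: term 3 = BR·RR = BRRR.
The next term joins BRRRBRBRRRBRRRBRBRRRBRBRRR and BRRRBRBRRRBRRRBR.

BRRRBRBRRRBRRRBRBRRRBRBRRRBRRRBRBRRRBRRRBR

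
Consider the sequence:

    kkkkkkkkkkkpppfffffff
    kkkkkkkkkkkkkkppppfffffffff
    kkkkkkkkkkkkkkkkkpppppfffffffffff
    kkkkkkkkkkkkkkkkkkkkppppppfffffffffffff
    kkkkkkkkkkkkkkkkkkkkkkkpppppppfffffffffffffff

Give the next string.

kkkkkkkkkkkkkkkkkkkkkkkkkkppppppppfffffffffffffffff

Reading off run lengths: k runs 11, 14, 17, 20, 23; p runs 3, 4, 5, 6, 7; f runs 7, 9, 11, 13, 15 — each is linear in n, where the shown terms are n = 3, 4, 5, 6, 7.
Setting n = 8 gives 26, 8, 17 characters in each block.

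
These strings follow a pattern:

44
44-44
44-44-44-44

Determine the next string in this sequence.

Every step duplicates the string with '-' between the halves.
One more doubling of 44-44-44-44 gives the answer.

44-44-44-44-44-44-44-44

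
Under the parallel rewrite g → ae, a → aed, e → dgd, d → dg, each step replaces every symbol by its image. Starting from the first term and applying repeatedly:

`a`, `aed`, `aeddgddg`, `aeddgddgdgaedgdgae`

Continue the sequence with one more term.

aeddgddgdgaedgdgaedgaeaeddgddgaedgaeaeddgd

φ(aeddgddgdgaedgdgae) expands symbol-by-symbol to aed dgd dg dg ae dg dg ae dg ae aed dgd dg ae dg ae aed dgd; joining the 18 pieces gives the next term.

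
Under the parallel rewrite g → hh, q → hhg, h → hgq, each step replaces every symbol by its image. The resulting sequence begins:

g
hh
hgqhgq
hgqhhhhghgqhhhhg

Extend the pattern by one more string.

φ(hgqhhhhghgqhhhhg) expands symbol-by-symbol to hgq hh hhg hgq hgq hgq hgq hh hgq hh hhg hgq hgq hgq hgq hh; joining the 16 pieces gives the next term.

hgqhhhhghgqhgqhgqhgqhhhgqhhhhghgqhgqhgqhgqhh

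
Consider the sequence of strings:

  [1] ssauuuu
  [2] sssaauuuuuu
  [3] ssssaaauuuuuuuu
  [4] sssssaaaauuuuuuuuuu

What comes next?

ssssssaaaaauuuuuuuuuuuu

Each string has the form s^{n} a^{n-1} u^{2n}, where the shown terms are n = 2, 3, 4, 5.
At n = 6 the blocks have lengths 6, 5, 12.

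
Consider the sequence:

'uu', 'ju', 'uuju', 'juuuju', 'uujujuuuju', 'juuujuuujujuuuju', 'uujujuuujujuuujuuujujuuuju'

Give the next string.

juuujuuujujuuujuuujujuuujujuuujuuujujuuuju

This is a Fibonacci-style word recurrence s(k) = s(k−2)·s(k−1): e.g. uu·ju = uuju.
The next term joins juuujuuujujuuuju and uujujuuujujuuujuuujujuuuju.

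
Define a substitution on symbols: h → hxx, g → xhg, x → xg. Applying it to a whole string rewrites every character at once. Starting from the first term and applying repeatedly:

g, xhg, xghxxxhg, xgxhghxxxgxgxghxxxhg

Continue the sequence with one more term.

φ(xgxhghxxxgxgxghxxxhg) expands symbol-by-symbol to xg xhg xg hxx xhg hxx xg xg xg xhg xg xhg xg xhg hxx xg xg xg hxx xhg; joining the 20 pieces gives the next term.

xgxhgxghxxxhghxxxgxgxgxhgxgxhgxgxhghxxxgxgxghxxxhg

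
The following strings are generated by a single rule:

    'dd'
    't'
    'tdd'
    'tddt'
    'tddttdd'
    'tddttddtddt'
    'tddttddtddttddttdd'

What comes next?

tddttddtddttddttddtddttddtddt

From term 3 onward, concatenate the last term with the second-to-last: t·dd = tdd, tdd·t = tddt, …
The next term joins tddttddtddttddttdd and tddttddtddt.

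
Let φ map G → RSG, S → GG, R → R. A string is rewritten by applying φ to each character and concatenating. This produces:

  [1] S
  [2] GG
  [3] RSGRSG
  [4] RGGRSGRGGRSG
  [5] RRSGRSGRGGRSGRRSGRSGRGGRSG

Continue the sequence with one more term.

φ(RRSGRSGRGGRSGRRSGRSGRGGRSG) expands symbol-by-symbol to R R GG RSG R GG RSG R RSG RSG R GG RSG R R GG RSG R GG RSG R RSG RSG R GG RSG; joining the 26 pieces gives the next term.

RRGGRSGRGGRSGRRSGRSGRGGRSGRRGGRSGRGGRSGRRSGRSGRGGRSG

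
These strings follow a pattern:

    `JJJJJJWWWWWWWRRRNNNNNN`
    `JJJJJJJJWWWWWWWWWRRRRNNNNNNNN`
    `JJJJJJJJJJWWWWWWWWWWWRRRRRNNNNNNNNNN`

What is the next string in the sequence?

JJJJJJJJJJJJWWWWWWWWWWWWWRRRRRRNNNNNNNNNNNN

Each string has the form J^{2n} W^{2n+1} R^{n} N^{2n}, where the shown terms are n = 3, 4, 5.
At n = 6 the blocks have lengths 12, 13, 6, 12.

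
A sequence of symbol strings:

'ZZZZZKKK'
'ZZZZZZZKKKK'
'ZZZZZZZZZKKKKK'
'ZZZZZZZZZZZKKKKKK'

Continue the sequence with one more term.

The n-th term is 2n-1 Z's then n K's, where the shown terms are n = 3, 4, 5, 6.
At n = 7 the blocks have lengths 13, 7.

ZZZZZZZZZZZZZKKKKKKK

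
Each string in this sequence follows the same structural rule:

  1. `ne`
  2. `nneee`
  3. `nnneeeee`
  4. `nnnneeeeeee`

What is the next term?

Reading off run lengths: n runs 1, 2, 3, 4; e runs 1, 3, 5, 7 — each is linear in n (n = 1, 2, …).
Setting n = 5 gives 5, 9 characters in each block.

nnnnneeeeeeeee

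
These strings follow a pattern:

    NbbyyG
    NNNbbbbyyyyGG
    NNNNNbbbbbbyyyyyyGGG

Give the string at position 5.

NNNNNNNNNbbbbbbbbbbyyyyyyyyyyGGGGG

Reading off run lengths: N runs 1, 3, 5; b runs 2, 4, 6; y runs 2, 4, 6; G runs 1, 2, 3 — each is linear in n (n = 1, 2, …).
At n = 5 the blocks have lengths 9, 10, 10, 5.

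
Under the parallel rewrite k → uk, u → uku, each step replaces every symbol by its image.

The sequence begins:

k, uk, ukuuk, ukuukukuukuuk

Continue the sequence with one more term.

ukuukukuukuukukuukukuukuukukuukuuk

Applying the rule to each of the 13 symbols of ukuukukuukuuk gives the pieces uku uk uku uku uk uku uk uku uku uk uku uku uk, which concatenate to the answer.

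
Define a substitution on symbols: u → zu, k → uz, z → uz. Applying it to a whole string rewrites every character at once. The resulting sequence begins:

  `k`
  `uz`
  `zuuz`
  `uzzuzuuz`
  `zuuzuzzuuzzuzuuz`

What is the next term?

uzzuzuuzzuuzuzzuzuuzuzzuuzzuzuuz

Applying the rule to each of the 16 symbols of zuuzuzzuuzzuzuuz gives the pieces uz zu zu uz zu uz uz zu zu uz uz zu uz zu zu uz, which concatenate to the answer.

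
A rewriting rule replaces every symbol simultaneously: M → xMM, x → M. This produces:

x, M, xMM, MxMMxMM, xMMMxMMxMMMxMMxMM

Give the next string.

φ(xMMMxMMxMMMxMMxMM) expands symbol-by-symbol to M xMM xMM xMM M xMM xMM M xMM xMM xMM M xMM xMM M xMM xMM; joining the 17 pieces gives the next term.

MxMMxMMxMMMxMMxMMMxMMxMMxMMMxMMxMMMxMMxMM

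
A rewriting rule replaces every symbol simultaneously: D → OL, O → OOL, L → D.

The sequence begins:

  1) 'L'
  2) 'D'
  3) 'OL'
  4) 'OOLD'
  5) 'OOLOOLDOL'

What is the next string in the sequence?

Rewriting each symbol of OOLOOLDOL: O→OOL, O→OOL, L→D, O→OOL, O→OOL, L→D, D→OL, O→OOL, L→D, which concatenates to OOL OOL D OOL OOL D OL OOL D.

OOLOOLDOOLOOLDOLOOLD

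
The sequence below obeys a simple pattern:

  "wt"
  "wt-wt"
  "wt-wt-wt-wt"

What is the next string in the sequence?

wt-wt-wt-wt-wt-wt-wt-wt

Every step duplicates the string with '-' between the halves.
One more doubling of wt-wt-wt-wt gives the answer.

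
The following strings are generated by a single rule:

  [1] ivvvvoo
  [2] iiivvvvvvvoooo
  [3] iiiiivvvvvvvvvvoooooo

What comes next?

Each string has the form i^{2n-1} v^{3n+1} o^{2n} (n = 1, 2, …).
For the next term, n = 4, so the run lengths are 7, 13, 8.

iiiiiiivvvvvvvvvvvvvoooooooo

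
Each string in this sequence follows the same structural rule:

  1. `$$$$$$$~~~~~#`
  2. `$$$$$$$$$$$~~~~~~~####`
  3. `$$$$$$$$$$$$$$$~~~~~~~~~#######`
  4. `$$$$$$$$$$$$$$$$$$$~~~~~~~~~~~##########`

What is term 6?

$$$$$$$$$$$$$$$$$$$$$$$$$$$~~~~~~~~~~~~~~~################

Reading off run lengths: $ runs 7, 11, 15, 19; ~ runs 5, 7, 9, 11; # runs 1, 4, 7, 10 — each is linear in n (n = 1, 2, …).
Setting n = 6 gives 27, 15, 16 characters in each block.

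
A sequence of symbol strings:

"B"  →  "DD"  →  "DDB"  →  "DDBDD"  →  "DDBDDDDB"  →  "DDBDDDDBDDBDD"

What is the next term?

DDBDDDDBDDBDDDDBDDDDB

This is a Fibonacci-style word recurrence s(k) = s(k−1)·s(k−2): e.g. DD·B = DDB.
Continuing: DDBDDDDBDDBDD · DDBDDDDB gives term 7.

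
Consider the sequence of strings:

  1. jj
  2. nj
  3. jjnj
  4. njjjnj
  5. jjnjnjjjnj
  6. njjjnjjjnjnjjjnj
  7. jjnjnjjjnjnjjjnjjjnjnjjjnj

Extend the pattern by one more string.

This is a Fibonacci-style word recurrence s(k) = s(k−2)·s(k−1): e.g. jj·nj = jjnj.
So term 8 is njjjnjjjnjnjjjnj·jjnjnjjjnjnjjjnjjjnjnjjjnj.

njjjnjjjnjnjjjnjjjnjnjjjnjnjjjnjjjnjnjjjnj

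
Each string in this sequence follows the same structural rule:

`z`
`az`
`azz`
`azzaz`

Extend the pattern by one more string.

azzazazz

Each term (from the third on) is the previous term followed by the one before it: term 3 = az·z = azz.
So term 5 is azzaz·azz.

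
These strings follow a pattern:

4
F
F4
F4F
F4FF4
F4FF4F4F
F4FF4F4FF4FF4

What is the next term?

From term 3 onward, concatenate the last term with the second-to-last: F·4 = F4, F4·F = F4F, …
So term 8 is F4FF4F4FF4FF4·F4FF4F4F.

F4FF4F4FF4FF4F4FF4F4F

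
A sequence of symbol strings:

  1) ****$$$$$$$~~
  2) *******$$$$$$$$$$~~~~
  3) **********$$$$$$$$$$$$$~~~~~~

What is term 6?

*******************$$$$$$$$$$$$$$$$$$$$$$~~~~~~~~~~~~

Each string has the form *^{3n-2} $^{3n+1} ~^{2n-2}, where the shown terms are n = 2, 3, 4.
At n = 7 the blocks have lengths 19, 22, 12.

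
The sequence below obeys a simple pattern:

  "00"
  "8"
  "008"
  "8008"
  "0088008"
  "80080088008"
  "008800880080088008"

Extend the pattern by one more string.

80080088008008800880080088008

From term 3 onward, concatenate the second-to-last term with the last: 00·8 = 008, 8·008 = 8008, …
The next term joins 80080088008 and 008800880080088008.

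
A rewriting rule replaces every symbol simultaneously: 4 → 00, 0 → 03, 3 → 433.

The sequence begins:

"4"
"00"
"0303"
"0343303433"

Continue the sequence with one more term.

03433004334330343300433433

Rewriting each symbol of 0343303433: 0→03, 3→433, 4→00, 3→433, 3→433, 0→03, 3→433, 4→00, 3→433, 3→433, which concatenates to 03 433 00 433 433 03 433 00 433 433.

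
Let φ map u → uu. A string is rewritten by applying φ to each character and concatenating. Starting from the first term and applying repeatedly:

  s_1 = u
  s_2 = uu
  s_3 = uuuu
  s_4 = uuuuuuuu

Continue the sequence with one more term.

uuuuuuuuuuuuuuuu

Rewriting each symbol of uuuuuuuu: u→uu, u→uu, u→uu, u→uu, u→uu, u→uu, u→uu, u→uu, which concatenates to uu uu uu uu uu uu uu uu.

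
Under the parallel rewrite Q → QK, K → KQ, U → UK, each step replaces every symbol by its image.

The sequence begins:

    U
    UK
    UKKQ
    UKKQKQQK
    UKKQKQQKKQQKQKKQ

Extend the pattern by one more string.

Rewriting the 16 symbols of UKKQKQQKKQQKQKKQ one by one yields UK KQ KQ QK KQ QK QK KQ KQ QK QK KQ QK KQ KQ QK; concatenated:

UKKQKQQKKQQKQKKQKQQKQKKQQKKQKQQK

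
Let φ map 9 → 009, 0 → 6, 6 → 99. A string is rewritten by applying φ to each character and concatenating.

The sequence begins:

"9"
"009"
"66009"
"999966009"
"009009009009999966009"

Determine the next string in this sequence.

φ(009009009009999966009) expands symbol-by-symbol to 6 6 009 6 6 009 6 6 009 6 6 009 009 009 009 009 99 99 6 6 009; joining the 21 pieces gives the next term.

66009660096600966009009009009009999966009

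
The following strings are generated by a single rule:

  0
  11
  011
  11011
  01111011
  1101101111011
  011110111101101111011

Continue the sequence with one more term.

1101101111011011110111101101111011

This is a Fibonacci-style word recurrence s(k) = s(k−2)·s(k−1): e.g. 0·11 = 011.
So term 8 is 1101101111011·011110111101101111011.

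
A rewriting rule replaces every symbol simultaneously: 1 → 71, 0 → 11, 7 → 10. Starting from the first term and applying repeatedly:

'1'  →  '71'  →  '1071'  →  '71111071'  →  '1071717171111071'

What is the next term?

71111071107110711071717171111071

φ(1071717171111071) expands symbol-by-symbol to 71 11 10 71 10 71 10 71 10 71 71 71 71 11 10 71; joining the 16 pieces gives the next term.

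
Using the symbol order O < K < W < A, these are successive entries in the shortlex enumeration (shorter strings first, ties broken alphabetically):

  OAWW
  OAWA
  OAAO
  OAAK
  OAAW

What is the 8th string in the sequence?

Advancing 3 positions from OAAW through OAAW → OAAA → KOOO reaches term 8.

KOOK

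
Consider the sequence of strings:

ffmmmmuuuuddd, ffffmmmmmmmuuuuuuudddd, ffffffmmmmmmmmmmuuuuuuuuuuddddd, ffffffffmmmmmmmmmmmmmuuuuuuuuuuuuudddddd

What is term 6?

ffffffffffffmmmmmmmmmmmmmmmmmmmuuuuuuuuuuuuuuuuuuudddddddd

Each string has the form f^{2n} m^{3n+1} u^{3n+1} d^{n+2} (n = 1, 2, …).
For term 6, n = 6, so the run lengths are 12, 19, 19, 8.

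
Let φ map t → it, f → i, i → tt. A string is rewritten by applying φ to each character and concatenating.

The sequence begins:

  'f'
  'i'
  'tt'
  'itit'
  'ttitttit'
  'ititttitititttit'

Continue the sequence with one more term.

Rewriting the 16 symbols of ititttitititttit one by one yields tt it tt it it it tt it tt it tt it it it tt it; concatenated:

ttitttitititttitttitttitititttit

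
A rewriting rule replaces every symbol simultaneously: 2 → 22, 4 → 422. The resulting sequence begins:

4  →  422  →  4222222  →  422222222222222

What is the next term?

Rewriting the 15 symbols of 422222222222222 one by one yields 422 22 22 22 22 22 22 22 22 22 22 22 22 22 22; concatenated:

4222222222222222222222222222222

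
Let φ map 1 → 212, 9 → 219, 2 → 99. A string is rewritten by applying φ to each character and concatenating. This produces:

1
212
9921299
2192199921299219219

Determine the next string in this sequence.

992122199921221921921999212992192199921221999212219

Replace each of the 19 characters of 2192199921299219219 in place — 99 212 219 99 212 219 219 219 99 212 99 219 219 99 212 219 99 212 219 — and concatenate.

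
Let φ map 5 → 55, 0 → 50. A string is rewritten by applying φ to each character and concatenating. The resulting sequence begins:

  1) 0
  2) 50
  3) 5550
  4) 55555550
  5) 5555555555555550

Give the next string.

55555555555555555555555555555550

Applying the rule to each of the 16 symbols of 5555555555555550 gives the pieces 55 55 55 55 55 55 55 55 55 55 55 55 55 55 55 50, which concatenate to the answer.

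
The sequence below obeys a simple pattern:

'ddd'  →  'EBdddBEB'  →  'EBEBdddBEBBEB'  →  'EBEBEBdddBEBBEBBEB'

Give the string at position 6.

Each term wraps the previous one in EB on the left and BEB on the right.
From EBEBEBdddBEBBEBBEB, 2 further steps: EBEBEBdddBEBBEBBEB → EBEBEBEBdddBEBBEBBEBBEB → (answer).

EBEBEBEBEBdddBEBBEBBEBBEBBEB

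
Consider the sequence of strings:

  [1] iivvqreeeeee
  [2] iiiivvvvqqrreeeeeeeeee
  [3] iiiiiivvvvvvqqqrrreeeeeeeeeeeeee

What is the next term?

Reading off run lengths: i runs 2, 4, 6; v runs 2, 4, 6; q runs 1, 2, 3; r runs 1, 2, 3; e runs 6, 10, 14 — each is linear in n (n = 1, 2, …).
Setting n = 4 gives 8, 8, 4, 4, 18 characters in each block.

iiiiiiiivvvvvvvvqqqqrrrreeeeeeeeeeeeeeeeee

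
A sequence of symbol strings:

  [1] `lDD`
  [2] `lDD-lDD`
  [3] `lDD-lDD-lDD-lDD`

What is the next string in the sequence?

lDD-lDD-lDD-lDD-lDD-lDD-lDD-lDD

s(k+1) = s(k)·-·s(k) — each term doubles the last with '-' between the halves.
So the next term is two copies of lDD-lDD-lDD-lDD with '-' between the halves.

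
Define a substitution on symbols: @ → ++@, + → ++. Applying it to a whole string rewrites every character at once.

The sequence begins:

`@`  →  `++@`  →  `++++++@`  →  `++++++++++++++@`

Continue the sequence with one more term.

++++++++++++++++++++++++++++++@

φ(++++++++++++++@) expands symbol-by-symbol to ++ ++ ++ ++ ++ ++ ++ ++ ++ ++ ++ ++ ++ ++ ++@; joining the 15 pieces gives the next term.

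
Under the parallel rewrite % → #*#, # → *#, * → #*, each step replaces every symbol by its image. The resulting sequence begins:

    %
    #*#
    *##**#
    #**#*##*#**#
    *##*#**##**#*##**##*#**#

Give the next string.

#**#*##**##*#**#*##*#**##**#*##*#**#*##**##*#**#

φ(*##*#**##**#*##**##*#**#) expands symbol-by-symbol to #* *# *# #* *# #* #* *# *# #* #* *# #* *# *# #* #* *# *# #* *# #* #* *#; joining the 24 pieces gives the next term.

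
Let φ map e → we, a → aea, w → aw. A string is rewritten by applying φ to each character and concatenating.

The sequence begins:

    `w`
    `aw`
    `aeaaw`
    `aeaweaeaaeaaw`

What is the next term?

Rewriting the 13 symbols of aeaweaeaaeaaw one by one yields aea we aea aw we aea we aea aea we aea aea aw; concatenated:

aeaweaeaawweaeaweaeaaeaweaeaaeaaw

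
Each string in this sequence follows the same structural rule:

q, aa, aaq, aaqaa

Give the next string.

From term 3 onward, concatenate the last term with the second-to-last: aa·q = aaq, aaq·aa = aaqaa, …
The next term joins aaqaa and aaq.

aaqaaaaq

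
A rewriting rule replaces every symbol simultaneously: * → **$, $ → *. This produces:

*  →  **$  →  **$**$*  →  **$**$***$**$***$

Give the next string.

φ(**$**$***$**$***$) expands symbol-by-symbol to **$ **$ * **$ **$ * **$ **$ **$ * **$ **$ * **$ **$ **$ *; joining the 17 pieces gives the next term.

**$**$***$**$***$**$**$***$**$***$**$**$*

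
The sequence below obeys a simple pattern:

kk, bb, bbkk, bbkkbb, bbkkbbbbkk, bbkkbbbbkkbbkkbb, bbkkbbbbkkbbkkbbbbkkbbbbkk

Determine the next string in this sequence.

From term 3 onward, concatenate the last term with the second-to-last: bb·kk = bbkk, bbkk·bb = bbkkbb, …
The next term joins bbkkbbbbkkbbkkbbbbkkbbbbkk and bbkkbbbbkkbbkkbb.

bbkkbbbbkkbbkkbbbbkkbbbbkkbbkkbbbbkkbbkkbb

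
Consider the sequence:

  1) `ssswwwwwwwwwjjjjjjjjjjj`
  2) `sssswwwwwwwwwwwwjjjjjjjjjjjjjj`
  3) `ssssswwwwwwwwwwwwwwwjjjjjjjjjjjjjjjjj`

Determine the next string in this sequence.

sssssswwwwwwwwwwwwwwwwwwjjjjjjjjjjjjjjjjjjjj

The n-th term is n s's then 3n w's then 3n+2 j's, where the shown terms are n = 3, 4, 5.
At n = 6 the blocks have lengths 6, 18, 20.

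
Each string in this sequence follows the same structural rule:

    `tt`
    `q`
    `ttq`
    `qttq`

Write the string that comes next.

This is a Fibonacci-style word recurrence s(k) = s(k−2)·s(k−1): e.g. tt·q = ttq.
Continuing: ttq · qttq gives term 5.

ttqqttq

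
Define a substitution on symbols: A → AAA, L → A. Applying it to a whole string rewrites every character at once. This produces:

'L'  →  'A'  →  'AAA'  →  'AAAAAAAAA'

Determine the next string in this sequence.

Rewriting each symbol of AAAAAAAAA: A→AAA, A→AAA, A→AAA, A→AAA, A→AAA, A→AAA, A→AAA, A→AAA, A→AAA, which concatenates to AAA AAA AAA AAA AAA AAA AAA AAA AAA.

AAAAAAAAAAAAAAAAAAAAAAAAAAA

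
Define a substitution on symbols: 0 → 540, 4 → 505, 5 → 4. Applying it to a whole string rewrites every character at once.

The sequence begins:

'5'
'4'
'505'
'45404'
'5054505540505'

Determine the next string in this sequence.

4540450545404450554045404

Replace each of the 13 characters of 5054505540505 in place — 4 540 4 505 4 540 4 4 505 540 4 540 4 — and concatenate.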